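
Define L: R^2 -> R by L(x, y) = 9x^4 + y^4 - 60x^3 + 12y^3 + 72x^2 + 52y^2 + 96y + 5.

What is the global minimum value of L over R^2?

L(x,y) separates as P(x) + Q(y) + 5, so its minimum is min P + min Q + 5.
P'(x) = 36x(x - 4)(x - 1) vanishes at x ∈ {0, 1, 4}; Q'(y) = 4(y + 2)(y + 3)(y + 4) vanishes at y ∈ {-4, -3, -2}.
Local minima of P (where P''>0): P(0)=0, P(4)=-384. Local minima of Q: Q(-4)=-64, Q(-2)=-64.
So the global minimum of L is P(4) + Q(-4) + 5 = -384 − 64 + 5 = -443, attained at (4, -4).

-443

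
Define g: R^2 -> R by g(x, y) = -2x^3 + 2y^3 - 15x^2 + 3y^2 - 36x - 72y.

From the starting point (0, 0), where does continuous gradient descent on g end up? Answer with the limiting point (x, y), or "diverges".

g is separable, so gradient descent decouples: x follows -∂g/∂x, y follows -∂g/∂y.
∂g/∂x = -6(x + 2)(x + 3); at x=0 this is -36, so x increases.
∂g/∂y = 6(y - 3)(y + 4); at y=0 this is -72, so y increases.
The x-coordinate has no critical point in that direction and runs off to infinity.

diverges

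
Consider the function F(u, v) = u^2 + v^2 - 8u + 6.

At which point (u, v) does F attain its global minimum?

(4, 0)

F(u,v) separates as P(u) + Q(v) + 6, so its minimum is min P + min Q + 6.
P'(u) = 2u - 8 vanishes at u ∈ {4}; Q'(v) = 2v vanishes at v ∈ {0}.
Local minima of P (where P''>0): P(4)=-16. Local minima of Q: Q(0)=0.
So the global minimum of F is P(4) + Q(0) + 6 = -16 + 0 + 6 = -10, attained at (4, 0).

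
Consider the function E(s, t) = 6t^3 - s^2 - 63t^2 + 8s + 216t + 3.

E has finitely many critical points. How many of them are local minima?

E separates as a function of s plus a function of t, so ∇E=0 decouples.
∂E/∂s = -2(s - 4) = 0 at s ∈ {4}; ∂E/∂t = 18(t - 4)(t - 3) = 0 at t ∈ {3, 4}.
The Hessian is diagonal: diag(E_ss, E_tt). Second derivatives: E_ss(4)=-2; E_tt(3)=-18, E_tt(4)=18.
Local minima occur where both diagonal entries positive: none. Count: 0.

0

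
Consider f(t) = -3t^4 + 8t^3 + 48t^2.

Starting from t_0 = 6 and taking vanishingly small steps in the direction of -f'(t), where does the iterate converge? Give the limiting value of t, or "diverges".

diverges

f'(t) = -12t(t - 4)(t + 2), so f'(6) = -1152.
Gradient descent moves in the -f' direction, i.e. t is increasing.
There is no critical point above t=6, and f' keeps the same sign, so the iterate runs off to +∞.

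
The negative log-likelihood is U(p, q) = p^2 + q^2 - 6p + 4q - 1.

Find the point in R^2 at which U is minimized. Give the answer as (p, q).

U(p,q) separates as A(p) + B(q) − 1, so its minimum is min A + min B − 1.
A'(p) = 2p - 6 vanishes at p ∈ {3}; B'(q) = 2q + 4 vanishes at q ∈ {-2}.
Local minima of A (where A''>0): A(3)=-9. Local minima of B: B(-2)=-4.
So the global minimum of U is A(3) + B(-2) − 1 = -9 − 4 − 1 = -14, attained at (3, -2).

(3, -2)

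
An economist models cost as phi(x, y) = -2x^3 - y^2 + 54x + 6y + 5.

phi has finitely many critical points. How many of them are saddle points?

phi separates as a function of x plus a function of y, so ∇phi=0 decouples.
∂phi/∂x = -6(x - 3)(x + 3) = 0 at x ∈ {-3, 3}; ∂phi/∂y = -2(y - 3) = 0 at y ∈ {3}.
The Hessian is diagonal: diag(phi_xx, phi_yy). Second derivatives: phi_xx(-3)=36, phi_xx(3)=-36; phi_yy(3)=-2.
Saddle points occur where the two diagonal entries have opposite signs: (-3, 3). Count: 1.

1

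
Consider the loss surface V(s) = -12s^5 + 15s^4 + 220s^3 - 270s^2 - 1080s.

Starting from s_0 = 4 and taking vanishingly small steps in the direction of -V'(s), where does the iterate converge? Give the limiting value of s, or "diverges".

V'(s) = -60(s - 3)(s - 2)(s + 1)(s + 3), so V'(4) = -4200.
Gradient descent moves in the -V' direction, i.e. s is increasing.
There is no critical point above s=4, and V' keeps the same sign, so the iterate runs off to +∞.

diverges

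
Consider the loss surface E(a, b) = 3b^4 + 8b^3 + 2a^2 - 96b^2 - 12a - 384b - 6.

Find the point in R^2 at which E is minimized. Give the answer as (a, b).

E(a,b) separates as P(a) + Q(b) − 6, so its minimum is min P + min Q − 6.
P'(a) = 4a - 12 vanishes at a ∈ {3}; Q'(b) = 12(b - 4)(b + 2)(b + 4) vanishes at b ∈ {-4, -2, 4}.
Local minima of P (where P''>0): P(3)=-18. Local minima of Q: Q(-4)=256, Q(4)=-1792.
So the global minimum of E is P(3) + Q(4) − 6 = -18 − 1792 − 6 = -1816, attained at (3, 4).

(3, 4)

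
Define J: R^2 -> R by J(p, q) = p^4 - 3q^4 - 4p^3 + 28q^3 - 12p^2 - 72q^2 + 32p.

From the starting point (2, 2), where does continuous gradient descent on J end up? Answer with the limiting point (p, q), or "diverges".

(4, 3)

J is separable, so gradient descent decouples: p follows -∂J/∂p, q follows -∂J/∂q.
∂J/∂p = 4(p - 4)(p - 1)(p + 2); at p=2 this is -32, so p increases.
∂J/∂q = -12q(q - 4)(q - 3); at q=2 this is -48, so q increases.
p converges to its nearest critical value 4 (a local min of the p-part); q converges to 3. The iterate converges to (4, 3).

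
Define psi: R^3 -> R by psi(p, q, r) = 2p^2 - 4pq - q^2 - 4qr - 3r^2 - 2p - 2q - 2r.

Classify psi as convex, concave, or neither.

psi is quadratic, so its Hessian is the constant matrix H = [[4, -4, 0], [-4, -2, -4], [0, -4, -6]].
Leading principal minors: 4, -24, 80.
Neither pattern holds ⇒ H is indefinite ⇒ neither convex nor concave.

neither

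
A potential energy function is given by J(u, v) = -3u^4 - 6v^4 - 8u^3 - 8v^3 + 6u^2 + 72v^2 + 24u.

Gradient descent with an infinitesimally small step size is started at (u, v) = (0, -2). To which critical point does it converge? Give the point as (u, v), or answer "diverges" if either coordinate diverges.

(-1, 0)

J is separable, so gradient descent decouples: u follows -∂J/∂u, v follows -∂J/∂v.
∂J/∂u = -12(u - 1)(u + 1)(u + 2); at u=0 this is 24, so u decreases.
∂J/∂v = -24v(v - 2)(v + 3); at v=-2 this is -192, so v increases.
u converges to its nearest critical value -1 (a local min of the u-part); v converges to 0. The iterate converges to (-1, 0).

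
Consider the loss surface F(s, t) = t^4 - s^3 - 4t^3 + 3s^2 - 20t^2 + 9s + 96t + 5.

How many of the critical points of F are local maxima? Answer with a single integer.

F separates as a function of s plus a function of t, so ∇F=0 decouples.
∂F/∂s = -3(s - 3)(s + 1) = 0 at s ∈ {-1, 3}; ∂F/∂t = 4(t - 4)(t - 2)(t + 3) = 0 at t ∈ {-3, 2, 4}.
The Hessian is diagonal: diag(F_ss, F_tt). Second derivatives: F_ss(-1)=12, F_ss(3)=-12; F_tt(-3)=140, F_tt(2)=-40, F_tt(4)=56.
Local maxima occur where both diagonal entries negative: (3, 2). Count: 1.

1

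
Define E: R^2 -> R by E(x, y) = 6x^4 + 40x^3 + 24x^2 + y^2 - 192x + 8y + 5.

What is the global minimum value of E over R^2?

-133

E(x,y) separates as P(x) + Q(y) + 5, so its minimum is min P + min Q + 5.
P'(x) = 24(x - 1)(x + 2)(x + 4) vanishes at x ∈ {-4, -2, 1}; Q'(y) = 2y + 8 vanishes at y ∈ {-4}.
Local minima of P (where P''>0): P(-4)=128, P(1)=-122. Local minima of Q: Q(-4)=-16.
So the global minimum of E is P(1) + Q(-4) + 5 = -122 − 16 + 5 = -133, attained at (1, -4).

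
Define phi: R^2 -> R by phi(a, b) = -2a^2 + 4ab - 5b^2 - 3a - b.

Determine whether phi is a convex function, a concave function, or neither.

concave

phi is quadratic, so its Hessian is the constant matrix H = [[-4, 4], [4, -10]].
det(H) = 24, tr(H) = -14.
det(H) > 0 and tr(H) < 0, so H is negative definite everywhere: concave.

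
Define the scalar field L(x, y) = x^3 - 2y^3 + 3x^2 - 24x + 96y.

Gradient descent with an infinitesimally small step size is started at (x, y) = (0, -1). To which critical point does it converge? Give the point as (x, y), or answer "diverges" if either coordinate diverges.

L is separable, so gradient descent decouples: x follows -∂L/∂x, y follows -∂L/∂y.
∂L/∂x = 3(x - 2)(x + 4); at x=0 this is -24, so x increases.
∂L/∂y = -6(y - 4)(y + 4); at y=-1 this is 90, so y decreases.
x converges to its nearest critical value 2 (a local min of the x-part); y converges to -4. The iterate converges to (2, -4).

(2, -4)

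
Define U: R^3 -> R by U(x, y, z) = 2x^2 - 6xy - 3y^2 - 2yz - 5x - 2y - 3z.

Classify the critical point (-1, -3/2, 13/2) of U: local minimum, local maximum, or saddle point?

The Hessian is constant: H = [[4, -6, 0], [-6, -6, -2], [0, -2, 0]].
Leading principal minors: Δ₁ = 4, Δ₂ = -60, Δ₃ = -16.
The minors fit neither the all-positive nor the alternating-sign pattern, so H is indefinite: a saddle point.

saddle point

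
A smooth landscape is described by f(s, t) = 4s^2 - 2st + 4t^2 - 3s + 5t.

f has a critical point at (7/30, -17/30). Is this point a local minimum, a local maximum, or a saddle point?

The Hessian of f is constant: H = [[8, -2], [-2, 8]].
det(H) = 8·8 − (-2)² = 60.
det(H) > 0 and tr(H) = 16 > 0, so H is positive definite and the point is a local minimum.

local minimum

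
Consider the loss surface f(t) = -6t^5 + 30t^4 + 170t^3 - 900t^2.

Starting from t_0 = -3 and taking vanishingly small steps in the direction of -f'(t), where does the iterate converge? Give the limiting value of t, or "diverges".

-4

f'(t) = -30t(t - 5)(t - 3)(t + 4), so f'(-3) = 4320.
Gradient descent moves in the -f' direction, i.e. t is decreasing.
The nearest critical point in that direction is t = -4, where f'' = 7560 > 0 (a local minimum). The iterate converges there.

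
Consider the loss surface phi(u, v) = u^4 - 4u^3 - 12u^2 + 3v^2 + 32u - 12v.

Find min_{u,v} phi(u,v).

phi(u,v) separates as P(u) + Q(v), so its minimum is min P + min Q.
P'(u) = 4(u - 4)(u - 1)(u + 2) vanishes at u ∈ {-2, 1, 4}; Q'(v) = 6v - 12 vanishes at v ∈ {2}.
Local minima of P (where P''>0): P(-2)=-64, P(4)=-64. Local minima of Q: Q(2)=-12.
So the global minimum of phi is P(-2) + Q(2) = -64 − 12 = -76, attained at (-2, 2).

-76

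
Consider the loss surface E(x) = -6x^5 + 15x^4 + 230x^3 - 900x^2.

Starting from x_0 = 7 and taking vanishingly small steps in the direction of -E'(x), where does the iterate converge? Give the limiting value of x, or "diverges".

diverges

E'(x) = -30x(x - 4)(x - 3)(x + 5), so E'(7) = -30240.
Gradient descent moves in the -E' direction, i.e. x is increasing.
There is no critical point above x=7, and E' keeps the same sign, so the iterate runs off to +∞.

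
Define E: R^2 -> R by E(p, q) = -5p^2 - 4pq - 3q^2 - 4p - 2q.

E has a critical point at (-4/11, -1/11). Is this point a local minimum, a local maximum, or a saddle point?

local maximum

The Hessian of E is constant: H = [[-10, -4], [-4, -6]].
det(H) = (-10)·(-6) − (-4)² = 44.
det(H) > 0 and tr(H) = -16 < 0, so H is negative definite and the point is a local maximum.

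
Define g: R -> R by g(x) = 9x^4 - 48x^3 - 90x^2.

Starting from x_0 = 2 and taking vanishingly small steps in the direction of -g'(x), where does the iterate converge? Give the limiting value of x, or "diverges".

g'(x) = 36x(x - 5)(x + 1), so g'(2) = -648.
Gradient descent moves in the -g' direction, i.e. x is increasing.
The nearest critical point in that direction is x = 5, where g'' = 1080 > 0 (a local minimum). The iterate converges there.

5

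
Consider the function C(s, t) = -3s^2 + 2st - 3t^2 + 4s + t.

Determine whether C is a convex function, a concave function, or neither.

concave

C is quadratic, so its Hessian is the constant matrix H = [[-6, 2], [2, -6]].
det(H) = 32, tr(H) = -12.
det(H) > 0 and tr(H) < 0, so H is negative definite everywhere: concave.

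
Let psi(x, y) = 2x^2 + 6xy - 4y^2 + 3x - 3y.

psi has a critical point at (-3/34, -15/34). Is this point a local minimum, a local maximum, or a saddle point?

The Hessian of psi is constant: H = [[4, 6], [6, -8]].
det(H) = 4·(-8) − 6² = -68.
Since det(H) < 0, H is indefinite and the critical point is a saddle point.

saddle point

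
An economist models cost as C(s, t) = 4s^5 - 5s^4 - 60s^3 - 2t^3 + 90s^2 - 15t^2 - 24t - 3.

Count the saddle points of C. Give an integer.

C separates as a function of s plus a function of t, so ∇C=0 decouples.
∂C/∂s = 20s(s - 3)(s - 1)(s + 3) = 0 at s ∈ {-3, 0, 1, 3}; ∂C/∂t = -6(t + 1)(t + 4) = 0 at t ∈ {-4, -1}.
The Hessian is diagonal: diag(C_ss, C_tt). Second derivatives: C_ss(-3)=-1440, C_ss(0)=180, C_ss(1)=-160, C_ss(3)=720; C_tt(-4)=18, C_tt(-1)=-18.
Saddle points occur where the two diagonal entries have opposite signs: (-3, -4), (0, -1), (1, -4), (3, -1). Count: 4.

4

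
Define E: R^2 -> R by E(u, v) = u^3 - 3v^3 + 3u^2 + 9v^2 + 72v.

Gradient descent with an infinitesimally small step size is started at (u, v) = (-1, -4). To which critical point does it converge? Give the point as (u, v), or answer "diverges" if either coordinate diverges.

E is separable, so gradient descent decouples: u follows -∂E/∂u, v follows -∂E/∂v.
∂E/∂u = 3u(u + 2); at u=-1 this is -3, so u increases.
∂E/∂v = -9(v - 4)(v + 2); at v=-4 this is -144, so v increases.
u converges to its nearest critical value 0 (a local min of the u-part); v converges to -2. The iterate converges to (0, -2).

(0, -2)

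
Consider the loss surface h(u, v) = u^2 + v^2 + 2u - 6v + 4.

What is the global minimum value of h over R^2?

-6

h(u,v) separates as P(u) + Q(v) + 4, so its minimum is min P + min Q + 4.
P'(u) = 2u + 2 vanishes at u ∈ {-1}; Q'(v) = 2v - 6 vanishes at v ∈ {3}.
Local minima of P (where P''>0): P(-1)=-1. Local minima of Q: Q(3)=-9.
So the global minimum of h is P(-1) + Q(3) + 4 = -1 − 9 + 4 = -6, attained at (-1, 3).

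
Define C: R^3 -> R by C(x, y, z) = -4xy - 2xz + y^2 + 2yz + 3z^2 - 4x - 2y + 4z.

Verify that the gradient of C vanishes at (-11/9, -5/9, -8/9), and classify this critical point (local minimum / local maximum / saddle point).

saddle point

∇C = (-4y - 2z - 4, -4x + 2y + 2z - 2, -2x + 2y + 6z + 4); substituting (-11/9, -5/9, -8/9) gives ∇C = (0, 0, 0), so (-11/9, -5/9, -8/9) is indeed a critical point.
The Hessian is constant: H = [[0, -4, -2], [-4, 2, 2], [-2, 2, 6]].
Leading principal minors: Δ₁ = 0, Δ₂ = -16, Δ₃ = -72.
The minors fit neither the all-positive nor the alternating-sign pattern, so H is indefinite: a saddle point.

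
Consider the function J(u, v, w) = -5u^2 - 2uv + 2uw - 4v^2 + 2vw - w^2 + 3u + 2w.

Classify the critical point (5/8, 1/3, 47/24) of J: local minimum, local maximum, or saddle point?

The Hessian is constant: H = [[-10, -2, 2], [-2, -8, 2], [2, 2, -2]].
Leading principal minors: Δ₁ = -10, Δ₂ = 76, Δ₃ = -96.
The minors alternate sign starting negative (−, +, −), so H is negative definite: a local maximum.

local maximum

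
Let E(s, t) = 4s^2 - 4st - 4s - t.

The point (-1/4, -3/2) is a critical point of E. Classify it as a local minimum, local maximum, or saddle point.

saddle point

The Hessian of E is constant: H = [[8, -4], [-4, 0]].
det(H) = 8·0 − (-4)² = -16.
Since det(H) < 0, H is indefinite and the critical point is a saddle point.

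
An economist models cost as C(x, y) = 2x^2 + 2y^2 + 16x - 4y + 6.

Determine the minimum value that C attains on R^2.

-28

C(x,y) separates as P(x) + Q(y) + 6, so its minimum is min P + min Q + 6.
P'(x) = 4x + 16 vanishes at x ∈ {-4}; Q'(y) = 4y - 4 vanishes at y ∈ {1}.
Local minima of P (where P''>0): P(-4)=-32. Local minima of Q: Q(1)=-2.
So the global minimum of C is P(-4) + Q(1) + 6 = -32 − 2 + 6 = -28, attained at (-4, 1).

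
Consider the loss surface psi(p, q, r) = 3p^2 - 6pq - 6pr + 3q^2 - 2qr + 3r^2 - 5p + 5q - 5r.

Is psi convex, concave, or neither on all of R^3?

neither

psi is quadratic, so its Hessian is the constant matrix H = [[6, -6, -6], [-6, 6, -2], [-6, -2, 6]].
Leading principal minors: 6, 0, -384.
Neither pattern holds ⇒ H is indefinite ⇒ neither convex nor concave.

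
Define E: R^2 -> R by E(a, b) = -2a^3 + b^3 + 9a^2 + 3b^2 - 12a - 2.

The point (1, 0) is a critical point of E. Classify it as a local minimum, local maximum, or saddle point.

local minimum

The mixed partial ∂²E/∂a∂b is 0, so the Hessian at any point is diag(E_aa, E_bb) = diag(6(-2a + 3), 6(b + 1)).
At (1, 0): H = diag(6, 6).
Both eigenvalues are positive, so H is positive definite: a local minimum.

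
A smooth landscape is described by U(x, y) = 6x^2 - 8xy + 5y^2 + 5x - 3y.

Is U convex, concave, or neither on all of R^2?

U is quadratic, so its Hessian is the constant matrix H = [[12, -8], [-8, 10]].
det(H) = 56, tr(H) = 22.
det(H) > 0 and tr(H) > 0, so H is positive definite everywhere: convex.

convex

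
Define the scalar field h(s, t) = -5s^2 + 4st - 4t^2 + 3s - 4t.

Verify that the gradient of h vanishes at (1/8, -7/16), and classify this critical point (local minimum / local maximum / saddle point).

∇h = (-10s + 4t + 3, 4s - 8t - 4); substituting (1/8, -7/16) gives ∇h = (0, 0), so (1/8, -7/16) is indeed a critical point.
The Hessian of h is constant: H = [[-10, 4], [4, -8]].
det(H) = (-10)·(-8) − 4² = 64.
det(H) > 0 and tr(H) = -18 < 0, so H is negative definite and the point is a local maximum.

local maximum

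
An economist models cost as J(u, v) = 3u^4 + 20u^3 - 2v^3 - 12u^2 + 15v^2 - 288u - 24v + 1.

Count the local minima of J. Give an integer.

J separates as a function of u plus a function of v, so ∇J=0 decouples.
∂J/∂u = 12(u - 2)(u + 3)(u + 4) = 0 at u ∈ {-4, -3, 2}; ∂J/∂v = -6(v - 4)(v - 1) = 0 at v ∈ {1, 4}.
The Hessian is diagonal: diag(J_uu, J_vv). Second derivatives: J_uu(-4)=72, J_uu(-3)=-60, J_uu(2)=360; J_vv(1)=18, J_vv(4)=-18.
Local minima occur where both diagonal entries positive: (-4, 1), (2, 1). Count: 2.

2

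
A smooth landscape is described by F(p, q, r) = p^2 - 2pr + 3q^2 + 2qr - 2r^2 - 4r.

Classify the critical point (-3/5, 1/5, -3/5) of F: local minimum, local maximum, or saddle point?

The Hessian is constant: H = [[2, 0, -2], [0, 6, 2], [-2, 2, -4]].
Leading principal minors: Δ₁ = 2, Δ₂ = 12, Δ₃ = -80.
The minors fit neither the all-positive nor the alternating-sign pattern, so H is indefinite: a saddle point.

saddle point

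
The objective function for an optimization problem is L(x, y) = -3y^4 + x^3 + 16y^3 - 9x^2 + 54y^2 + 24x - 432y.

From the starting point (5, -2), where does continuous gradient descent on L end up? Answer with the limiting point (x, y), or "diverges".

(4, 3)

L is separable, so gradient descent decouples: x follows -∂L/∂x, y follows -∂L/∂y.
∂L/∂x = 3(x - 4)(x - 2); at x=5 this is 9, so x decreases.
∂L/∂y = -12(y - 4)(y - 3)(y + 3); at y=-2 this is -360, so y increases.
x converges to its nearest critical value 4 (a local min of the x-part); y converges to 3. The iterate converges to (4, 3).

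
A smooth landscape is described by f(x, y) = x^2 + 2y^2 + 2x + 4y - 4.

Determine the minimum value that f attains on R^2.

f(x,y) separates as P(x) + Q(y) − 4, so its minimum is min P + min Q − 4.
P'(x) = 2x + 2 vanishes at x ∈ {-1}; Q'(y) = 4y + 4 vanishes at y ∈ {-1}.
Local minima of P (where P''>0): P(-1)=-1. Local minima of Q: Q(-1)=-2.
So the global minimum of f is P(-1) + Q(-1) − 4 = -1 − 2 − 4 = -7, attained at (-1, -1).

-7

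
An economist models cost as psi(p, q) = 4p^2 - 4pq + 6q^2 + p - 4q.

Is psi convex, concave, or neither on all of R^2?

psi is quadratic, so its Hessian is the constant matrix H = [[8, -4], [-4, 12]].
det(H) = 80, tr(H) = 20.
det(H) > 0 and tr(H) > 0, so H is positive definite everywhere: convex.

convex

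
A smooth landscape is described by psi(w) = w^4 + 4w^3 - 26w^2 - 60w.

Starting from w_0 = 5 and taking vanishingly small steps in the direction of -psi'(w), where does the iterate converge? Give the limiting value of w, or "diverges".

psi'(w) = 4(w - 3)(w + 1)(w + 5), so psi'(5) = 480.
Gradient descent moves in the -psi' direction, i.e. w is decreasing.
The nearest critical point in that direction is w = 3, where psi'' = 128 > 0 (a local minimum). The iterate converges there.

3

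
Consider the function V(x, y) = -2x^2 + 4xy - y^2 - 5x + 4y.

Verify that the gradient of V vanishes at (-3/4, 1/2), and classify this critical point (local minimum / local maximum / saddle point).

saddle point

∇V = (-4x + 4y - 5, 4x - 2y + 4); substituting (-3/4, 1/2) gives ∇V = (0, 0), so (-3/4, 1/2) is indeed a critical point.
The Hessian of V is constant: H = [[-4, 4], [4, -2]].
det(H) = (-4)·(-2) − 4² = -8.
Since det(H) < 0, H is indefinite and the critical point is a saddle point.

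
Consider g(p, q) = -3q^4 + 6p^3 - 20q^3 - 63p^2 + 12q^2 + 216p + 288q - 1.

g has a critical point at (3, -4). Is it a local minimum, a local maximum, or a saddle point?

local maximum

The mixed partial ∂²g/∂p∂q is 0, so the Hessian at any point is diag(g_pp, g_qq) = diag(18(2p - 7), 12(-3q^2 - 10q + 2)).
At (3, -4): H = diag(-18, -72).
Both eigenvalues are negative, so H is negative definite: a local maximum.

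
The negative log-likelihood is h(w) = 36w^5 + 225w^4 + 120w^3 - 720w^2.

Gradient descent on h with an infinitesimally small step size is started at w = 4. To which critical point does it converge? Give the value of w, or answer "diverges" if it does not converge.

h'(w) = 180w(w - 1)(w + 2)(w + 4), so h'(4) = 103680.
Gradient descent moves in the -h' direction, i.e. w is decreasing.
The nearest critical point in that direction is w = 1, where h'' = 2700 > 0 (a local minimum). The iterate converges there.

1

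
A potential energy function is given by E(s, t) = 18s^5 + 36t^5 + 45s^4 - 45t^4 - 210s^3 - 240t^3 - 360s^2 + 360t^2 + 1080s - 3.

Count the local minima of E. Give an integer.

4

E separates as a function of s plus a function of t, so ∇E=0 decouples.
∂E/∂s = 90(s - 2)(s - 1)(s + 2)(s + 3) = 0 at s ∈ {-3, -2, 1, 2}; ∂E/∂t = 180t(t - 2)(t - 1)(t + 2) = 0 at t ∈ {-2, 0, 1, 2}.
The Hessian is diagonal: diag(E_ss, E_tt). Second derivatives: E_ss(-3)=-1800, E_ss(-2)=1080, E_ss(1)=-1080, E_ss(2)=1800; E_tt(-2)=-4320, E_tt(0)=720, E_tt(1)=-540, E_tt(2)=1440.
Local minima occur where both diagonal entries positive: (-2, 0), (-2, 2), (2, 0), (2, 2). Count: 4.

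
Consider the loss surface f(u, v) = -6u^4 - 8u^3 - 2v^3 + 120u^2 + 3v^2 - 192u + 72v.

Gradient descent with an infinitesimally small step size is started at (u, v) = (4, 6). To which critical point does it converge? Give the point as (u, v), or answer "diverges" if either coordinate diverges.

f is separable, so gradient descent decouples: u follows -∂f/∂u, v follows -∂f/∂v.
∂f/∂u = -24(u - 2)(u - 1)(u + 4); at u=4 this is -1152, so u increases.
∂f/∂v = -6(v - 4)(v + 3); at v=6 this is -108, so v increases.
The u-coordinate has no critical point in that direction and runs off to infinity.

diverges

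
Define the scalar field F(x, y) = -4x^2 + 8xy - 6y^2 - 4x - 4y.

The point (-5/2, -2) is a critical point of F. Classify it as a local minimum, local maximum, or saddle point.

The Hessian of F is constant: H = [[-8, 8], [8, -12]].
det(H) = (-8)·(-12) − 8² = 32.
det(H) > 0 and tr(H) = -20 < 0, so H is negative definite and the point is a local maximum.

local maximum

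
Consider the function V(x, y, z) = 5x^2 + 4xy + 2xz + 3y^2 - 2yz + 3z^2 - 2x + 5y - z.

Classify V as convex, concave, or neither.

convex

V is quadratic, so its Hessian is the constant matrix H = [[10, 4, 2], [4, 6, -2], [2, -2, 6]].
Leading principal minors: 10, 44, 168.
All positive ⇒ H ≻ 0 ⇒ convex.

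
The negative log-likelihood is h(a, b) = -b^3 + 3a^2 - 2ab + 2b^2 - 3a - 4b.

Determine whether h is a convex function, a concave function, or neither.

The term -b^3 is cubic, so the Hessian is not constant.
∂²h/∂b² = -6b + 4, which takes both signs as b varies (negative for sufficiently large b). A diagonal entry of the Hessian changing sign means the Hessian is neither positive- nor negative-semidefinite on all of R^2.

neither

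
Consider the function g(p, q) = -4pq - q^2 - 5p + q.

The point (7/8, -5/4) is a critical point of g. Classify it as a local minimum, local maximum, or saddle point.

The Hessian of g is constant: H = [[0, -4], [-4, -2]].
det(H) = 0·(-2) − (-4)² = -16.
Since det(H) < 0, H is indefinite and the critical point is a saddle point.

saddle point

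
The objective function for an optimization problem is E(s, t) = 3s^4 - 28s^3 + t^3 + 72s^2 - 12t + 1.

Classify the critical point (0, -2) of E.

The mixed partial ∂²E/∂s∂t is 0, so the Hessian at any point is diag(E_ss, E_tt) = diag(12(3s^2 - 14s + 12), 6t).
At (0, -2): H = diag(144, -12).
The eigenvalues have opposite signs, so H is indefinite: a saddle point.

saddle point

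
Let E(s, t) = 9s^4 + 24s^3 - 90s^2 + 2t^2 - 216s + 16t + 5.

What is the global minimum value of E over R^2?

-483

E(s,t) separates as P(s) + Q(t) + 5, so its minimum is min P + min Q + 5.
P'(s) = 36(s - 2)(s + 1)(s + 3) vanishes at s ∈ {-3, -1, 2}; Q'(t) = 4(t + 4) vanishes at t ∈ {-4}.
Local minima of P (where P''>0): P(-3)=-81, P(2)=-456. Local minima of Q: Q(-4)=-32.
So the global minimum of E is P(2) + Q(-4) + 5 = -456 − 32 + 5 = -483, attained at (2, -4).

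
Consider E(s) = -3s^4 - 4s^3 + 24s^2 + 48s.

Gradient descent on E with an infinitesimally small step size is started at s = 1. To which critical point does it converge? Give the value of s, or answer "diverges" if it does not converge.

-1

E'(s) = -12(s - 2)(s + 1)(s + 2), so E'(1) = 72.
Gradient descent moves in the -E' direction, i.e. s is decreasing.
The nearest critical point in that direction is s = -1, where E'' = 36 > 0 (a local minimum). The iterate converges there.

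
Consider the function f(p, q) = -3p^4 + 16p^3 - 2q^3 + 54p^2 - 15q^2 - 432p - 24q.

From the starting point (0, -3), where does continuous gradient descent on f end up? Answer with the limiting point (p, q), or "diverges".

(3, -4)

f is separable, so gradient descent decouples: p follows -∂f/∂p, q follows -∂f/∂q.
∂f/∂p = -12(p - 4)(p - 3)(p + 3); at p=0 this is -432, so p increases.
∂f/∂q = -6(q + 1)(q + 4); at q=-3 this is 12, so q decreases.
p converges to its nearest critical value 3 (a local min of the p-part); q converges to -4. The iterate converges to (3, -4).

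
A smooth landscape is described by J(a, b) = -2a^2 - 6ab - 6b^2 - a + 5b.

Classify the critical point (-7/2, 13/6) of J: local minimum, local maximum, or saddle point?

local maximum

The Hessian of J is constant: H = [[-4, -6], [-6, -12]].
det(H) = (-4)·(-12) − (-6)² = 12.
det(H) > 0 and tr(H) = -16 < 0, so H is negative definite and the point is a local maximum.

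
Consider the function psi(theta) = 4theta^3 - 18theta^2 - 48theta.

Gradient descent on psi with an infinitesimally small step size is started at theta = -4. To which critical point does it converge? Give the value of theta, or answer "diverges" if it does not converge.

diverges

psi'(theta) = 12(theta - 4)(theta + 1), so psi'(-4) = 288.
Gradient descent moves in the -psi' direction, i.e. theta is decreasing.
There is no critical point below theta=-4, and psi' keeps the same sign, so the iterate runs off to −∞.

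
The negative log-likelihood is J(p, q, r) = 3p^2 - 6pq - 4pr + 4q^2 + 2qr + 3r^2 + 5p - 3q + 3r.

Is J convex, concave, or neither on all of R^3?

J is quadratic, so its Hessian is the constant matrix H = [[6, -6, -4], [-6, 8, 2], [-4, 2, 6]].
Leading principal minors: 6, 12, 16.
All positive ⇒ H ≻ 0 ⇒ convex.

convex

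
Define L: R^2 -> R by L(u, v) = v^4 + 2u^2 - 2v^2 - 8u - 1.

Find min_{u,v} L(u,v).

L(u,v) separates as P(u) + Q(v) − 1, so its minimum is min P + min Q − 1.
P'(u) = 4u - 8 vanishes at u ∈ {2}; Q'(v) = 4v(v - 1)(v + 1) vanishes at v ∈ {-1, 0, 1}.
Local minima of P (where P''>0): P(2)=-8. Local minima of Q: Q(-1)=-1, Q(1)=-1.
So the global minimum of L is P(2) + Q(-1) − 1 = -8 − 1 − 1 = -10, attained at (2, -1).

-10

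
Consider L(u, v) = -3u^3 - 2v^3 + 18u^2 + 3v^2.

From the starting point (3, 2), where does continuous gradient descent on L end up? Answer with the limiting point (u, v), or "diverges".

L is separable, so gradient descent decouples: u follows -∂L/∂u, v follows -∂L/∂v.
∂L/∂u = -9u(u - 4); at u=3 this is 27, so u decreases.
∂L/∂v = -6v(v - 1); at v=2 this is -12, so v increases.
The v-coordinate has no critical point in that direction and runs off to infinity.

diverges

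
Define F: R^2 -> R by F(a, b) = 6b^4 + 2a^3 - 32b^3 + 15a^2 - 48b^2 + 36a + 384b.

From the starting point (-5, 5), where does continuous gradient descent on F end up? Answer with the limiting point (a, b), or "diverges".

F is separable, so gradient descent decouples: a follows -∂F/∂a, b follows -∂F/∂b.
∂F/∂a = 6(a + 2)(a + 3); at a=-5 this is 36, so a decreases.
∂F/∂b = 24(b - 4)(b - 2)(b + 2); at b=5 this is 504, so b decreases.
The a-coordinate has no critical point in that direction and runs off to infinity.

diverges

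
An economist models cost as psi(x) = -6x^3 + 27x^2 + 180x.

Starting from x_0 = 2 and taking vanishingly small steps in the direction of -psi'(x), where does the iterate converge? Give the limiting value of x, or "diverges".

-2

psi'(x) = -18(x - 5)(x + 2), so psi'(2) = 216.
Gradient descent moves in the -psi' direction, i.e. x is decreasing.
The nearest critical point in that direction is x = -2, where psi'' = 126 > 0 (a local minimum). The iterate converges there.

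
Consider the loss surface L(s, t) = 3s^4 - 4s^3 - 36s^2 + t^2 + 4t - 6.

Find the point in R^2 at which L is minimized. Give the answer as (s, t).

L(s,t) separates as P(s) + Q(t) − 6, so its minimum is min P + min Q − 6.
P'(s) = 12s(s - 3)(s + 2) vanishes at s ∈ {-2, 0, 3}; Q'(t) = 2(t + 2) vanishes at t ∈ {-2}.
Local minima of P (where P''>0): P(-2)=-64, P(3)=-189. Local minima of Q: Q(-2)=-4.
So the global minimum of L is P(3) + Q(-2) − 6 = -189 − 4 − 6 = -199, attained at (3, -2).

(3, -2)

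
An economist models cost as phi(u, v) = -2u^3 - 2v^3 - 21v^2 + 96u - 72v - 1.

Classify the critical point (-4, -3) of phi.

The mixed partial ∂²phi/∂u∂v is 0, so the Hessian at any point is diag(phi_uu, phi_vv) = diag(-12u, -6(2v + 7)).
At (-4, -3): H = diag(48, -6).
The eigenvalues have opposite signs, so H is indefinite: a saddle point.

saddle point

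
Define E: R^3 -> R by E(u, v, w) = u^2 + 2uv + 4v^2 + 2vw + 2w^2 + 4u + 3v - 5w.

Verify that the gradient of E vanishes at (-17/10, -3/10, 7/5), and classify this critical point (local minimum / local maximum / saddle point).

∇E = (2u + 2v + 4, 2u + 8v + 2w + 3, 2v + 4w - 5); substituting (-17/10, -3/10, 7/5) gives ∇E = (0, 0, 0), so (-17/10, -3/10, 7/5) is indeed a critical point.
The Hessian is constant: H = [[2, 2, 0], [2, 8, 2], [0, 2, 4]].
Leading principal minors: Δ₁ = 2, Δ₂ = 12, Δ₃ = 40.
All leading minors are positive, so H is positive definite: a local minimum.

local minimum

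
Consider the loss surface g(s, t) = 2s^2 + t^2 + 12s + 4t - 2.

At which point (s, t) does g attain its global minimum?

g(s,t) separates as P(s) + Q(t) − 2, so its minimum is min P + min Q − 2.
P'(s) = 4s + 12 vanishes at s ∈ {-3}; Q'(t) = 2(t + 2) vanishes at t ∈ {-2}.
Local minima of P (where P''>0): P(-3)=-18. Local minima of Q: Q(-2)=-4.
So the global minimum of g is P(-3) + Q(-2) − 2 = -18 − 4 − 2 = -24, attained at (-3, -2).

(-3, -2)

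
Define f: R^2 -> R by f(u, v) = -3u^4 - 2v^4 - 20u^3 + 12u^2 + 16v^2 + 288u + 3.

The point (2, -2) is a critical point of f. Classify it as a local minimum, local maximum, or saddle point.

The mixed partial ∂²f/∂u∂v is 0, so the Hessian at any point is diag(f_uu, f_vv) = diag(12(-3u^2 - 10u + 2), 8(-3v^2 + 4)).
At (2, -2): H = diag(-360, -64).
Both eigenvalues are negative, so H is negative definite: a local maximum.

local maximum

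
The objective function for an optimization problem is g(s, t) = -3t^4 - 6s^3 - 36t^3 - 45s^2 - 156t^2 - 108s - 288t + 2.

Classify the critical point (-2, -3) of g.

saddle point

The mixed partial ∂²g/∂s∂t is 0, so the Hessian at any point is diag(g_ss, g_tt) = diag(-18(2s + 5), -12(3t^2 + 18t + 26)).
At (-2, -3): H = diag(-18, 12).
The eigenvalues have opposite signs, so H is indefinite: a saddle point.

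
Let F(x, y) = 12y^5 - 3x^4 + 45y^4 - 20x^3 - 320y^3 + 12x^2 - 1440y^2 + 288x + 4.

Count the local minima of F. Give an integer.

2

F separates as a function of x plus a function of y, so ∇F=0 decouples.
∂F/∂x = -12(x - 2)(x + 3)(x + 4) = 0 at x ∈ {-4, -3, 2}; ∂F/∂y = 60y(y - 4)(y + 3)(y + 4) = 0 at y ∈ {-4, -3, 0, 4}.
The Hessian is diagonal: diag(F_xx, F_yy). Second derivatives: F_xx(-4)=-72, F_xx(-3)=60, F_xx(2)=-360; F_yy(-4)=-1920, F_yy(-3)=1260, F_yy(0)=-2880, F_yy(4)=13440.
Local minima occur where both diagonal entries positive: (-3, -3), (-3, 4). Count: 2.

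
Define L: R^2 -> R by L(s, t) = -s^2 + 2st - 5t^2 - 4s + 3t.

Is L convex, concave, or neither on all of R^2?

concave

L is quadratic, so its Hessian is the constant matrix H = [[-2, 2], [2, -10]].
det(H) = 16, tr(H) = -12.
det(H) > 0 and tr(H) < 0, so H is negative definite everywhere: concave.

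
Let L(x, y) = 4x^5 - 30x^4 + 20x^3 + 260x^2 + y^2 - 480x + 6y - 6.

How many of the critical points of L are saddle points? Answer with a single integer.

L separates as a function of x plus a function of y, so ∇L=0 decouples.
∂L/∂x = 20(x - 4)(x - 3)(x - 1)(x + 2) = 0 at x ∈ {-2, 1, 3, 4}; ∂L/∂y = 2(y + 3) = 0 at y ∈ {-3}.
The Hessian is diagonal: diag(L_xx, L_yy). Second derivatives: L_xx(-2)=-1800, L_xx(1)=360, L_xx(3)=-200, L_xx(4)=360; L_yy(-3)=2.
Saddle points occur where the two diagonal entries have opposite signs: (-2, -3), (3, -3). Count: 2.

2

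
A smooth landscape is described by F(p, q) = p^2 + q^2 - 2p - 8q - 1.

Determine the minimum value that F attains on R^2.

F(p,q) separates as A(p) + B(q) − 1, so its minimum is min A + min B − 1.
A'(p) = 2p - 2 vanishes at p ∈ {1}; B'(q) = 2q - 8 vanishes at q ∈ {4}.
Local minima of A (where A''>0): A(1)=-1. Local minima of B: B(4)=-16.
So the global minimum of F is A(1) + B(4) − 1 = -1 − 16 − 1 = -18, attained at (1, 4).

-18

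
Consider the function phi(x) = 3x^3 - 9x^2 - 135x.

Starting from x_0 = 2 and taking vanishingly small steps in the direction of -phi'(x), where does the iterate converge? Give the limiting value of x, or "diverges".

phi'(x) = 9(x - 5)(x + 3), so phi'(2) = -135.
Gradient descent moves in the -phi' direction, i.e. x is increasing.
The nearest critical point in that direction is x = 5, where phi'' = 72 > 0 (a local minimum). The iterate converges there.

5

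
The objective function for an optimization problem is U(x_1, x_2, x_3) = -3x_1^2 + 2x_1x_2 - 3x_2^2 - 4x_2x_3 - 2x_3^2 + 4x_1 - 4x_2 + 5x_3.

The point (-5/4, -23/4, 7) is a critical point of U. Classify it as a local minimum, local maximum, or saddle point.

The Hessian is constant: H = [[-6, 2, 0], [2, -6, -4], [0, -4, -4]].
Leading principal minors: Δ₁ = -6, Δ₂ = 32, Δ₃ = -32.
The minors alternate sign starting negative (−, +, −), so H is negative definite: a local maximum.

local maximum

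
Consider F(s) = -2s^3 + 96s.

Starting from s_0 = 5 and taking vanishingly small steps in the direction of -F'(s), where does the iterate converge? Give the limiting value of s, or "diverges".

F'(s) = -6(s - 4)(s + 4), so F'(5) = -54.
Gradient descent moves in the -F' direction, i.e. s is increasing.
There is no critical point above s=5, and F' keeps the same sign, so the iterate runs off to +∞.

diverges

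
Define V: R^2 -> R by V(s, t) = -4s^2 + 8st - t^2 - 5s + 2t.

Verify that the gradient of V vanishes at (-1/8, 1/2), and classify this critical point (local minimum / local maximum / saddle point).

∇V = (-8s + 8t - 5, 8s - 2t + 2); substituting (-1/8, 1/2) gives ∇V = (0, 0), so (-1/8, 1/2) is indeed a critical point.
The Hessian of V is constant: H = [[-8, 8], [8, -2]].
det(H) = (-8)·(-2) − 8² = -48.
Since det(H) < 0, H is indefinite and the critical point is a saddle point.

saddle point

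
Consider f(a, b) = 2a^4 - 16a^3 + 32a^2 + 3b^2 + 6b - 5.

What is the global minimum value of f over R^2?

f(a,b) separates as P(a) + Q(b) − 5, so its minimum is min P + min Q − 5.
P'(a) = 8a(a - 4)(a - 2) vanishes at a ∈ {0, 2, 4}; Q'(b) = 6b + 6 vanishes at b ∈ {-1}.
Local minima of P (where P''>0): P(0)=0, P(4)=0. Local minima of Q: Q(-1)=-3.
So the global minimum of f is P(0) + Q(-1) − 5 = 0 − 3 − 5 = -8, attained at (0, -1).

-8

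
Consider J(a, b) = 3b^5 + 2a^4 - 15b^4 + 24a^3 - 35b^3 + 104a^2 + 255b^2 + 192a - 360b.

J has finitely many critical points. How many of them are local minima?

4

J separates as a function of a plus a function of b, so ∇J=0 decouples.
∂J/∂a = 8(a + 2)(a + 3)(a + 4) = 0 at a ∈ {-4, -3, -2}; ∂J/∂b = 15(b - 4)(b - 2)(b - 1)(b + 3) = 0 at b ∈ {-3, 1, 2, 4}.
The Hessian is diagonal: diag(J_aa, J_bb). Second derivatives: J_aa(-4)=16, J_aa(-3)=-8, J_aa(-2)=16; J_bb(-3)=-2100, J_bb(1)=180, J_bb(2)=-150, J_bb(4)=630.
Local minima occur where both diagonal entries positive: (-4, 1), (-4, 4), (-2, 1), (-2, 4). Count: 4.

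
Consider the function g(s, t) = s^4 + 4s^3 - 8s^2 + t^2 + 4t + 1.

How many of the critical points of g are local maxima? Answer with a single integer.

g separates as a function of s plus a function of t, so ∇g=0 decouples.
∂g/∂s = 4s(s - 1)(s + 4) = 0 at s ∈ {-4, 0, 1}; ∂g/∂t = 2(t + 2) = 0 at t ∈ {-2}.
The Hessian is diagonal: diag(g_ss, g_tt). Second derivatives: g_ss(-4)=80, g_ss(0)=-16, g_ss(1)=20; g_tt(-2)=2.
Local maxima occur where both diagonal entries negative: none. Count: 0.

0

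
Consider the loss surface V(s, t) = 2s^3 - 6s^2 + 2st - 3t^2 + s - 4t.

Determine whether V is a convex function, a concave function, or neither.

The term 2s^3 is cubic, so the Hessian is not constant.
∂²V/∂s² = 12s - 12, which takes both signs as s varies (negative for sufficiently negative s). A diagonal entry of the Hessian changing sign means the Hessian is neither positive- nor negative-semidefinite on all of R^2.

neither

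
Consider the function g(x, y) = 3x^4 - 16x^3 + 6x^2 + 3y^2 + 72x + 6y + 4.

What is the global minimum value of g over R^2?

g(x,y) separates as P(x) + Q(y) + 4, so its minimum is min P + min Q + 4.
P'(x) = 12(x - 3)(x - 2)(x + 1) vanishes at x ∈ {-1, 2, 3}; Q'(y) = 6y + 6 vanishes at y ∈ {-1}.
Local minima of P (where P''>0): P(-1)=-47, P(3)=81. Local minima of Q: Q(-1)=-3.
So the global minimum of g is P(-1) + Q(-1) + 4 = -47 − 3 + 4 = -46, attained at (-1, -1).

-46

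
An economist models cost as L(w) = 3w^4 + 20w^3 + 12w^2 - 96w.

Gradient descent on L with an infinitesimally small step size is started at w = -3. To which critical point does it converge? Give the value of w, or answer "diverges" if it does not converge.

L'(w) = 12(w - 1)(w + 2)(w + 4), so L'(-3) = 48.
Gradient descent moves in the -L' direction, i.e. w is decreasing.
The nearest critical point in that direction is w = -4, where L'' = 120 > 0 (a local minimum). The iterate converges there.

-4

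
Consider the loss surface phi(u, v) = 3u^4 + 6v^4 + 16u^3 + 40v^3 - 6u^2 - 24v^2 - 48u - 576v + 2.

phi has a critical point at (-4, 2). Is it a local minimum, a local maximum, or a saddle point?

The mixed partial ∂²phi/∂u∂v is 0, so the Hessian at any point is diag(phi_uu, phi_vv) = diag(12(3u^2 + 8u - 1), 24(3v^2 + 10v - 2)).
At (-4, 2): H = diag(180, 720).
Both eigenvalues are positive, so H is positive definite: a local minimum.

local minimum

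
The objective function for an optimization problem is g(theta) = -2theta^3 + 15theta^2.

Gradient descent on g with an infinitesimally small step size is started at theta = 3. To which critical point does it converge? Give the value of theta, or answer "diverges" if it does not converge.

0

g'(theta) = -6theta(theta - 5), so g'(3) = 36.
Gradient descent moves in the -g' direction, i.e. theta is decreasing.
The nearest critical point in that direction is theta = 0, where g'' = 30 > 0 (a local minimum). The iterate converges there.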